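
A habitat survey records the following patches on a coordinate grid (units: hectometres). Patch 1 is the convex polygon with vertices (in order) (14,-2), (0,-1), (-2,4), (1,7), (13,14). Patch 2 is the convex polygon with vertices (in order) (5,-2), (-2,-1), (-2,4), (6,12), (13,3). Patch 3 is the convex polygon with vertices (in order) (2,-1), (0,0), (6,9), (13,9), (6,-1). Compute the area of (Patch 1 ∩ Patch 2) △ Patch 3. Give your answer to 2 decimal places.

|Patch 1 ∩ Patch 2| = 108.7267.
|(Patch 1 ∩ Patch 2) ∩ Patch 3| = 59.6316.
|(Patch 1 ∩ Patch 2) △ Patch 3| = 108.7267 + 67 − 119.2632 = 56.46.

56.46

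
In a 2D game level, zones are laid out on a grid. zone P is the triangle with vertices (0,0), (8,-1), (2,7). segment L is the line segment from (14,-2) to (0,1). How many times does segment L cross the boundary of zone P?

The segment meets the boundary at (0.269,0.942), (7.745,-0.66).

2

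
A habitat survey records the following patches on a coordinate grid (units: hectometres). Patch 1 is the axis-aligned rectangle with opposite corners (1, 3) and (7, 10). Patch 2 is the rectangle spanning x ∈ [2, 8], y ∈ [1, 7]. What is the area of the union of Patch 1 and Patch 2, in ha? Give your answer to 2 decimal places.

58.00

By inclusion–exclusion:
Individual areas: |Patch 1| = 42, |Patch 2| = 36.
|Patch 1∩Patch 2|: x∈[2,7], y∈[3,7] → 5·4 = 20.
|Patch 1 ∪ Patch 2| = 78 − 20 = 58.00.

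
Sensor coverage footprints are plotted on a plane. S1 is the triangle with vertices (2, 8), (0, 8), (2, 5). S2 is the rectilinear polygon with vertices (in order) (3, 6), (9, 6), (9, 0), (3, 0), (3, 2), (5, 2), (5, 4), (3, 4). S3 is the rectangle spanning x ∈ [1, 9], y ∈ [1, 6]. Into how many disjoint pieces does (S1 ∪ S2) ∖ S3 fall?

(S1 ∪ S2) ∖ S3 splits into 2 disjoint pieces (area 2.6667, area 6).

2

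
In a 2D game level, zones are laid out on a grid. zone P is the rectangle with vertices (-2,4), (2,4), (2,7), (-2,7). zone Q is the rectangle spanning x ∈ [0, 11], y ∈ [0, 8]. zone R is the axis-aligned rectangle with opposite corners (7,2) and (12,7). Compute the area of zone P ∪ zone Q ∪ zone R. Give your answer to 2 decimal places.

99.00

By inclusion–exclusion:
Individual areas: |zone P| = 12, |zone Q| = 88, |zone R| = 25.
|zone P∩zone Q|: x∈[0,2], y∈[4,7] → 2·3 = 6.
|zone P∩zone R| = 0 (no overlap).
|zone Q∩zone R|: x∈[7,11], y∈[2,7] → 4·5 = 20.
|zone P∩zone Q∩zone R| = 0.
|zone P ∪ zone Q ∪ zone R| = 125 − 26 + 0 = 99.00.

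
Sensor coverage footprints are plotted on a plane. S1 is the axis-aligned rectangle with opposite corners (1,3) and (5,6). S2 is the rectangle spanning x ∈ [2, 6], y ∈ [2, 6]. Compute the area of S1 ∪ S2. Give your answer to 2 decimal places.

By inclusion–exclusion:
Individual areas: |S1| = 12, |S2| = 16.
|S1∩S2|: x∈[2,5], y∈[3,6] → 3·3 = 9.
|S1 ∪ S2| = 28 − 9 = 19.00.

19.00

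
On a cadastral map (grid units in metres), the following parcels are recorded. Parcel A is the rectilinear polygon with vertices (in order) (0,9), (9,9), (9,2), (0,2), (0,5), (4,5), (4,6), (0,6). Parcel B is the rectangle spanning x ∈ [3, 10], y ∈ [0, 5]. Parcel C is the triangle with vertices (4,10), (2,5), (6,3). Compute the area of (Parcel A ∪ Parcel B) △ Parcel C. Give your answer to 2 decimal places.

68.29

|Parcel A ∪ Parcel B| = 76.
|(Parcel A ∪ Parcel B) ∩ Parcel C| = 9.8571.
|(Parcel A ∪ Parcel B) △ Parcel C| = 76 + 12 − 19.7143 = 68.29.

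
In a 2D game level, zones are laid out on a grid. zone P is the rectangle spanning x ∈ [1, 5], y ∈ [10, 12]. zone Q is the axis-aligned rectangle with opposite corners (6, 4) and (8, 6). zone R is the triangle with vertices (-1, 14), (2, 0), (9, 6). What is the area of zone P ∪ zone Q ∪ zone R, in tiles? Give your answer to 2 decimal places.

By inclusion–exclusion:
Individual areas: |zone P| = 8, |zone Q| = 4, |zone R| = 58.
|zone P∩zone Q| = 0 (no overlap).
|zone P∩zone R| = 3.5.
|zone Q∩zone R| = 3.2381.
|zone P∩zone Q∩zone R| = 0.
|zone P ∪ zone Q ∪ zone R| = 70 − 6.7381 + 0 = 63.26.

63.26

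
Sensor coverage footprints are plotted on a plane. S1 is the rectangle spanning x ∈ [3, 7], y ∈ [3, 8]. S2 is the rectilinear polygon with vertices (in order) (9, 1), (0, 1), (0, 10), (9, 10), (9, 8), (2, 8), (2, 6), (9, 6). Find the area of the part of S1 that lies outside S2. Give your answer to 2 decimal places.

|S1| = 20, |S1∩S2| = 12.
|S1 ∖ S2| = |S1| − |S1∩S2| = 20 − 12 = 8.00.

8.00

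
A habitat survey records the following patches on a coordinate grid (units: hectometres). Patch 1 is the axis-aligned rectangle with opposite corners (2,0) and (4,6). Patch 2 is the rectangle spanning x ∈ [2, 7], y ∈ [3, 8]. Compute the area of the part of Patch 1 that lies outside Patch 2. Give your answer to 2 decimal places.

|Patch 1∩Patch 2|: x∈[2,4], y∈[3,6] → 2·3 = 6.
|Patch 1| = 12.
|Patch 1 ∖ Patch 2| = |Patch 1| − |Patch 1∩Patch 2| = 12 − 6 = 6.00.

6.00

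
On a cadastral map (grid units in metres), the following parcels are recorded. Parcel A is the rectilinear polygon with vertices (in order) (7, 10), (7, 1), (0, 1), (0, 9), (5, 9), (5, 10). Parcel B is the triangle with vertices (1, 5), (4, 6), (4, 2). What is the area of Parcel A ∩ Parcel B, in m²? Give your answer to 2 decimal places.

6.00

The intersection is the polygon with vertices (4,6), (4,2), (1,5).
By the shoelace formula its area is 6.00.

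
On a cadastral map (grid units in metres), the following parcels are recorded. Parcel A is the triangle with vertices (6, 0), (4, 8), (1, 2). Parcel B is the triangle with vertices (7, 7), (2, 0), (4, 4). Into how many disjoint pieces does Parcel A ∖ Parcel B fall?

Parcel A ∖ Parcel B splits into 2 disjoint pieces (area 5.8074, area 10.2667).

2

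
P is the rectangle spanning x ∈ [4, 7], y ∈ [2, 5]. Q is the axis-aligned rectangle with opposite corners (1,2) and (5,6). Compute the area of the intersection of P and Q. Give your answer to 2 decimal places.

|P∩Q|: x∈[4,5], y∈[2,5] → 1·3 = 3.

3.00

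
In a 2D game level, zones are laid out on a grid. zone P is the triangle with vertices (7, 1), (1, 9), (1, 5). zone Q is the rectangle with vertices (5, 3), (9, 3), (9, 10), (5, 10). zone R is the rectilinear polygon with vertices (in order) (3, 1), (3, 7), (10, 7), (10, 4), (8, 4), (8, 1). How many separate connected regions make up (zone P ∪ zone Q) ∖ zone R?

(zone P ∪ zone Q) ∖ zone R splits into 3 disjoint pieces (area 6.6667, area 12, area 1).

3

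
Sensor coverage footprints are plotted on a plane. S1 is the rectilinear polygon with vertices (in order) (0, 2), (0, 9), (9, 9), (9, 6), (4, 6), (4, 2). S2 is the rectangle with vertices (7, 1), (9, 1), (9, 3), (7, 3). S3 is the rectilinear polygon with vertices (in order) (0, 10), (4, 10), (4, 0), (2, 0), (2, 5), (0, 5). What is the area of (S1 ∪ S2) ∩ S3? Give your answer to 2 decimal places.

22.00

The region (S1 ∪ S2) ∩ S3 is the polygon with vertices (4,9), (4,6), (4,2), (2,2), (2,5), (0,5), (0,9).
By the shoelace formula its area is 22.00.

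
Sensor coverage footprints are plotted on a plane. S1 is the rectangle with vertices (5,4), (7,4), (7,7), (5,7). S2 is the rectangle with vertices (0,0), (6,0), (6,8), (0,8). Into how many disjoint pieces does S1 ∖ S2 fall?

S1 ∖ S2 is a single connected region.

1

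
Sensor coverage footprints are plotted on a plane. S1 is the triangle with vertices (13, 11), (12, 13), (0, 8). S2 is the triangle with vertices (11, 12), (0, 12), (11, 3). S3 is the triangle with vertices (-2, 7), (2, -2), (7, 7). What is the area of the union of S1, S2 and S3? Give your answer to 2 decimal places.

94.59

By inclusion–exclusion:
Individual areas: |S1| = 14.5, |S2| = 49.5, |S3| = 40.5.
|S1∩S2| = 9.6903.
|S1∩S3| = 0.
|S2∩S3| = 0.2222.
|S1∩S2∩S3| = 0.
|S1 ∪ S2 ∪ S3| = 104.5 − 9.9125 + 0 = 94.59.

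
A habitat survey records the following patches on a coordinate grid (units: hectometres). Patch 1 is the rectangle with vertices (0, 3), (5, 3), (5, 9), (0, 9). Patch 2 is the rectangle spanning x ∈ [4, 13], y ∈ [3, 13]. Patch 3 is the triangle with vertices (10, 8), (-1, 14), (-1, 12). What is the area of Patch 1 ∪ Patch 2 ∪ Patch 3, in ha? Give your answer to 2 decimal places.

By inclusion–exclusion:
Individual areas: |Patch 1| = 30, |Patch 2| = 90, |Patch 3| = 11.
|Patch 1∩Patch 2|: x∈[4,5], y∈[3,9] → 1·6 = 6.
|Patch 1∩Patch 3| = 0.
|Patch 2∩Patch 3| = 3.2727.
|Patch 1∩Patch 2∩Patch 3| = 0.
|Patch 1 ∪ Patch 2 ∪ Patch 3| = 131 − 9.2727 + 0 = 121.73.

121.73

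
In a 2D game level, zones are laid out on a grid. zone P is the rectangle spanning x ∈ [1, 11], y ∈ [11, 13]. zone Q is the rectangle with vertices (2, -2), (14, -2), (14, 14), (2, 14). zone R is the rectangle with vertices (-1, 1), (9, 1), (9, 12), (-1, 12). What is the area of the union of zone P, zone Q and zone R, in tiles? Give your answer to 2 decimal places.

By inclusion–exclusion:
Individual areas: |zone P| = 20, |zone Q| = 192, |zone R| = 110.
|zone P∩zone Q|: x∈[2,11], y∈[11,13] → 9·2 = 18.
|zone P∩zone R|: x∈[1,9], y∈[11,12] → 8·1 = 8.
|zone Q∩zone R|: x∈[2,9], y∈[1,12] → 7·11 = 77.
|zone P∩zone Q∩zone R| = 7.
|zone P ∪ zone Q ∪ zone R| = 322 − 103 + 7 = 226.00.

226.00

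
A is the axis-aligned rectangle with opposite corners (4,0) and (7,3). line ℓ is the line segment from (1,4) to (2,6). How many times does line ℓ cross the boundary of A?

The segment lies entirely outside A and never meets its boundary.

0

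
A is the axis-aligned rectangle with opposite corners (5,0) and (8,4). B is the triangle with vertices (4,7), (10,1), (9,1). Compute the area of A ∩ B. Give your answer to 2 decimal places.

The intersection is the polygon with vertices (8,2.2), (6.5,4), (7,4), (8,3).
By the shoelace formula its area is 0.85.

0.85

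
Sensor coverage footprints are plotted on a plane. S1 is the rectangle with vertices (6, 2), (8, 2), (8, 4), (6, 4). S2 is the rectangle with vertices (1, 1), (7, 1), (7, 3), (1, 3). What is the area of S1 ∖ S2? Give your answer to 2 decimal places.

|S1∩S2|: x∈[6,7], y∈[2,3] → 1·1 = 1.
|S1| = 4.
|S1 ∖ S2| = |S1| − |S1∩S2| = 4 − 1 = 3.00.

3.00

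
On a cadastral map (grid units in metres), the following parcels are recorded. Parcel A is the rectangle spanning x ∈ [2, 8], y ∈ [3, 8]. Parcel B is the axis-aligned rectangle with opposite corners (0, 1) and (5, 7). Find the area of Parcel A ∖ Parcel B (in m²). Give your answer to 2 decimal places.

18.00

|Parcel A∩Parcel B|: x∈[2,5], y∈[3,7] → 3·4 = 12.
|Parcel A| = 30.
|Parcel A ∖ Parcel B| = |Parcel A| − |Parcel A∩Parcel B| = 30 − 12 = 18.00.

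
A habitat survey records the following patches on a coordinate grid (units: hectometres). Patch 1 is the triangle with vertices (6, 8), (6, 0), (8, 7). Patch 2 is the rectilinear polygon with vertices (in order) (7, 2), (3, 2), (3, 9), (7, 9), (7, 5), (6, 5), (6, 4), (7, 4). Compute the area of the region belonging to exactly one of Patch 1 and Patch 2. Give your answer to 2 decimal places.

|Patch 1| = 8, |Patch 2| = 27, |Patch 1∩Patch 2| = 4.4286.
|Patch 1 △ Patch 2| = |Patch 1| + |Patch 2| − 2·|Patch 1∩Patch 2| = 8 + 27 − 8.8571 = 26.14.

26.14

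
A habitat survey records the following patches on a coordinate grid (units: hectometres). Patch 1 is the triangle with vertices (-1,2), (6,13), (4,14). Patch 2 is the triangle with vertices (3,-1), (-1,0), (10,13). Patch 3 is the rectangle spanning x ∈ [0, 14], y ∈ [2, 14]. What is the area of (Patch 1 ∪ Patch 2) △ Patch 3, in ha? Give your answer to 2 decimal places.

143.94

|Patch 1 ∪ Patch 2| = 46.
|(Patch 1 ∪ Patch 2) ∩ Patch 3| = 35.028.
|(Patch 1 ∪ Patch 2) △ Patch 3| = 46 + 168 − 70.056 = 143.94.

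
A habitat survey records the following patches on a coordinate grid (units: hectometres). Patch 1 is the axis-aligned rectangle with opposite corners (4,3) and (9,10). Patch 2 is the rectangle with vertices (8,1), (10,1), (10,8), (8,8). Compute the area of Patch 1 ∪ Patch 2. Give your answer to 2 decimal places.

44.00

By inclusion–exclusion:
Individual areas: |Patch 1| = 35, |Patch 2| = 14.
|Patch 1∩Patch 2|: x∈[8,9], y∈[3,8] → 1·5 = 5.
|Patch 1 ∪ Patch 2| = 49 − 5 = 44.00.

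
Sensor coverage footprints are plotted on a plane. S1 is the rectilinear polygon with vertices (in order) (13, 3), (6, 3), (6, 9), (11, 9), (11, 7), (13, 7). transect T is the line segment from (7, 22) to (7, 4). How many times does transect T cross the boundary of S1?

The segment meets the boundary at (7,9).

1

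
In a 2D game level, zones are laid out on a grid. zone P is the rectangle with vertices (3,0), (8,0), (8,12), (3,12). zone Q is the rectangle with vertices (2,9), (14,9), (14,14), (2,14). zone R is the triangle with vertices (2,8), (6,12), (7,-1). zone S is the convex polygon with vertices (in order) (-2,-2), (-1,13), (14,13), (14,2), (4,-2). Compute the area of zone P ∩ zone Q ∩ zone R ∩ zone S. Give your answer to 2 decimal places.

4.85

The intersection is the polygon with vertices (6,12), (6.231,9), (3,9).
By the shoelace formula its area is 4.85.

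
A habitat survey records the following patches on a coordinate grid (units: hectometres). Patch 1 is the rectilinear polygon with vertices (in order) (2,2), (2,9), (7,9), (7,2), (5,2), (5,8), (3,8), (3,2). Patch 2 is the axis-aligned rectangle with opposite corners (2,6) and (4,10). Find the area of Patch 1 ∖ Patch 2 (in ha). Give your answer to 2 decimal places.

|Patch 1| = 23, |Patch 1∩Patch 2| = 4.
|Patch 1 ∖ Patch 2| = |Patch 1| − |Patch 1∩Patch 2| = 23 − 4 = 19.00.

19.00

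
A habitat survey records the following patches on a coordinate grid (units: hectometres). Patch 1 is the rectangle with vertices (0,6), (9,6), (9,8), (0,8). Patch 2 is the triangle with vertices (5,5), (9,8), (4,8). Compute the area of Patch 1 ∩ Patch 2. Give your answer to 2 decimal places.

The intersection is the polygon with vertices (9,8), (6.333,6), (4.667,6), (4,8).
By the shoelace formula its area is 6.67.

6.67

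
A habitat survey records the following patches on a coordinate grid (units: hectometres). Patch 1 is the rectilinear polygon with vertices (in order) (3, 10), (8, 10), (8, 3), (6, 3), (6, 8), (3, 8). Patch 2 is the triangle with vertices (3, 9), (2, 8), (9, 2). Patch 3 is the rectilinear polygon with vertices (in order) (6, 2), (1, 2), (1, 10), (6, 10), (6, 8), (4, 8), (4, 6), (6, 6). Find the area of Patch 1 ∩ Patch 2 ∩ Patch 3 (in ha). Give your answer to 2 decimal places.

0.43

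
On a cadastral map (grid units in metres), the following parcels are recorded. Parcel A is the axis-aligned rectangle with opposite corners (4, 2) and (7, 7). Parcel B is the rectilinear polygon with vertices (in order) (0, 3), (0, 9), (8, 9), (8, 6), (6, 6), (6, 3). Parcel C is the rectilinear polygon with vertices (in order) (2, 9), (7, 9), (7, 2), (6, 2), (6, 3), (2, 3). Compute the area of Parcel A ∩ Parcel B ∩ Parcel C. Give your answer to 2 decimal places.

The intersection is the polygon with vertices (7,7), (7,6), (6,6), (6,3), (4,3), (4,7).
By the shoelace formula its area is 9.00.

9.00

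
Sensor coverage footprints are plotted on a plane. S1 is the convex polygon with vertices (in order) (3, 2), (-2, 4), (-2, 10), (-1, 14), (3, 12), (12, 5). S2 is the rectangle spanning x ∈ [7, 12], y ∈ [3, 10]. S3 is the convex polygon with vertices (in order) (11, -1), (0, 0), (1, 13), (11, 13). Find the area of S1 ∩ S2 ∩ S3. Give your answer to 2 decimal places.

The intersection is the polygon with vertices (7,3.333), (7,8.889), (11,5.778), (11,4.667).
By the shoelace formula its area is 13.33.

13.33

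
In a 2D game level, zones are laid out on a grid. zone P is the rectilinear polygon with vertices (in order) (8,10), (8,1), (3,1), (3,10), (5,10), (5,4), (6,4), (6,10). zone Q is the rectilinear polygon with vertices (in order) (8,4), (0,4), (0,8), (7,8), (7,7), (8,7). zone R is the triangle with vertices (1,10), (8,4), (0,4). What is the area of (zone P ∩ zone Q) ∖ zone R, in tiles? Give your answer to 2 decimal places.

|zone P ∩ zone Q| = 15.
|(zone P ∩ zone Q) ∩ zone R| = 8.5238.
|(zone P ∩ zone Q) ∖ zone R| = 15 − 8.5238 = 6.48.

6.48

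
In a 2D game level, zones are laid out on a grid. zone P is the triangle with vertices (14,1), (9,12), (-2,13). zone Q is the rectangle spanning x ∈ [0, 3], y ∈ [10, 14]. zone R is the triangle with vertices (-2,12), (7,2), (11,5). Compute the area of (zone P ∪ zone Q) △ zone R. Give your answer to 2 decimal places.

|zone P ∪ zone Q| = 63.4545.
|(zone P ∪ zone Q) ∩ zone R| = 7.009.
|(zone P ∪ zone Q) △ zone R| = 63.4545 + 33.5 − 14.018 = 82.94.

82.94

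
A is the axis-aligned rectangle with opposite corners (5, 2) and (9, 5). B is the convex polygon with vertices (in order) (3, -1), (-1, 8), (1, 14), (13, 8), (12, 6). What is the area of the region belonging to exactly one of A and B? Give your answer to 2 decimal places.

102.07

|A| = 12, |B| = 110.5, |A∩B| = 10.2143.
|A △ B| = |A| + |B| − 2·|A∩B| = 12 + 110.5 − 20.4286 = 102.07.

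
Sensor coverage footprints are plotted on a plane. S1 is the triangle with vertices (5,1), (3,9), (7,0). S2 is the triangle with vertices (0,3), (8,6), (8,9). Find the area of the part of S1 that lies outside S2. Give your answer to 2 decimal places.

6.05

|S1| = 7, |S1∩S2| = 0.9472.
|S1 ∖ S2| = |S1| − |S1∩S2| = 7 − 0.9472 = 6.05.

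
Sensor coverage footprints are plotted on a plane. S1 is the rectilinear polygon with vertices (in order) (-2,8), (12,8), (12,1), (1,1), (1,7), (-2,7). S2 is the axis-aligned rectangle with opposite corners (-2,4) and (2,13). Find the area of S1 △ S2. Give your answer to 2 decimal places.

102.00

|S1| = 80, |S2| = 36, |S1∩S2| = 7.
|S1 △ S2| = |S1| + |S2| − 2·|S1∩S2| = 80 + 36 − 14 = 102.00.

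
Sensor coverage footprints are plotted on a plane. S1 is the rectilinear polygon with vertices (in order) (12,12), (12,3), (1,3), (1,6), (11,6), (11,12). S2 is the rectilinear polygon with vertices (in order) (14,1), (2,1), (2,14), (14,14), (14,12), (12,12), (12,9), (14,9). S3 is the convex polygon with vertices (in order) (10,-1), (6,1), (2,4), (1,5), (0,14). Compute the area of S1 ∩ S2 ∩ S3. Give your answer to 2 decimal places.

12.33

The intersection is the polygon with vertices (3.333,3), (2,4), (2,6), (5.333,6), (7.333,3).
By the shoelace formula its area is 12.33.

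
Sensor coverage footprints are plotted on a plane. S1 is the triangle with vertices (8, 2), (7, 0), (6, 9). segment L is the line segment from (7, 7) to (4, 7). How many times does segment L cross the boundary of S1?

The segment meets the boundary at (6.222,7), (6.571,7).

2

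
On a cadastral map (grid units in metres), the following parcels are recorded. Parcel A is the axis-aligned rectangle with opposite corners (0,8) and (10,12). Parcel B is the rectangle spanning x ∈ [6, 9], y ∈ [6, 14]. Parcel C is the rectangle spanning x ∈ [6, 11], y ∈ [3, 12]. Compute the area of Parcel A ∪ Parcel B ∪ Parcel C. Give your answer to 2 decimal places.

75.00

By inclusion–exclusion:
Individual areas: |Parcel A| = 40, |Parcel B| = 24, |Parcel C| = 45.
|Parcel A∩Parcel B|: x∈[6,9], y∈[8,12] → 3·4 = 12.
|Parcel A∩Parcel C|: x∈[6,10], y∈[8,12] → 4·4 = 16.
|Parcel B∩Parcel C|: x∈[6,9], y∈[6,12] → 3·6 = 18.
|Parcel A∩Parcel B∩Parcel C| = 12.
|Parcel A ∪ Parcel B ∪ Parcel C| = 109 − 46 + 12 = 75.00.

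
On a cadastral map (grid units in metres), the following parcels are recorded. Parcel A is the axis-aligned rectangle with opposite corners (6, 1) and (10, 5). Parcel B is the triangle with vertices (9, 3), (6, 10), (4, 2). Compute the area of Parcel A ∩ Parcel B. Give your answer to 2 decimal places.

The intersection is the polygon with vertices (6,5), (8.143,5), (9,3), (6,2.4).
By the shoelace formula its area is 6.04.

6.04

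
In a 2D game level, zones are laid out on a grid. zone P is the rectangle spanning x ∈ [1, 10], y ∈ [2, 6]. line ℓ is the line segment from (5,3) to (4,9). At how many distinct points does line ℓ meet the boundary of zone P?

1

The segment meets the boundary at (4.5,6).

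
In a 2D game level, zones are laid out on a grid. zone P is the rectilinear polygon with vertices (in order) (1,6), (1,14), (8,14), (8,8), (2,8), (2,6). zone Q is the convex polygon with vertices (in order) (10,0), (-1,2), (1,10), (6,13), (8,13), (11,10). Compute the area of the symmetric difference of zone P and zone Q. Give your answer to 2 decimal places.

|zone P| = 44, |zone Q| = 114, |zone P∩zone Q| = 29.5.
|zone P △ zone Q| = |zone P| + |zone Q| − 2·|zone P∩zone Q| = 44 + 114 − 59 = 99.00.

99.00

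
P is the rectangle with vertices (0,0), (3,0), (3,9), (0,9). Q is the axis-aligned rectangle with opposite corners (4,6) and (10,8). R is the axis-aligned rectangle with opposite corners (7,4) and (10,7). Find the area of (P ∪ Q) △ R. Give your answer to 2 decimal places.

|P ∪ Q| = 39.
|(P ∪ Q) ∩ R| = 3.
|(P ∪ Q) △ R| = 39 + 9 − 6 = 42.00.

42.00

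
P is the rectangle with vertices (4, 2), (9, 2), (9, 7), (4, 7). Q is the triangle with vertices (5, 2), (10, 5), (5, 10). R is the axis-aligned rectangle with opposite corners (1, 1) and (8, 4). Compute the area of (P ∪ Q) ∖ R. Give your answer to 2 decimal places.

22.30

|P ∪ Q| = 30.3.
|(P ∪ Q) ∩ R| = 8.
|(P ∪ Q) ∖ R| = 30.3 − 8 = 22.30.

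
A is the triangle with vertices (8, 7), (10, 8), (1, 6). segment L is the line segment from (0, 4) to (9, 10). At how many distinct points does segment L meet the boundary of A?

2

The segment meets the boundary at (4,6.667), (3.545,6.364).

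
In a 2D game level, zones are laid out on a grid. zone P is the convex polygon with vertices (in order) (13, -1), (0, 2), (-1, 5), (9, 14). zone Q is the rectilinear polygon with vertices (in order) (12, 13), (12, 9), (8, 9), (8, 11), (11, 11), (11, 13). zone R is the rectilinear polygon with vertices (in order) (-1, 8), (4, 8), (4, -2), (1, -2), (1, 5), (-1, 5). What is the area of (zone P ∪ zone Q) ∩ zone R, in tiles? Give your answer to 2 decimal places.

The region (zone P ∪ zone Q) ∩ zone R is the polygon with vertices (2.333,8), (4,8), (4,1.077), (1,1.769), (1,5), (-1,5).
By the shoelace formula its area is 20.73.

20.73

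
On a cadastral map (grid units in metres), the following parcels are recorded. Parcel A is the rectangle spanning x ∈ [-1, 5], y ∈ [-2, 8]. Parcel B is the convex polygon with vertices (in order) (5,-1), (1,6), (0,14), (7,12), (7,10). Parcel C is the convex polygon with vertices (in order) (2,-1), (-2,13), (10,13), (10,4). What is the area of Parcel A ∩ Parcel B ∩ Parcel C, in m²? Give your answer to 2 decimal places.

21.51

The intersection is the polygon with vertices (5,0.875), (4.21,0.382), (1,6), (0.75,8), (5,8).
By the shoelace formula its area is 21.51.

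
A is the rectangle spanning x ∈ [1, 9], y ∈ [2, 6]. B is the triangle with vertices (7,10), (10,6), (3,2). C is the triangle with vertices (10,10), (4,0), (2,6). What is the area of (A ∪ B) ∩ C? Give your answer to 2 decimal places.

The region (A ∪ B) ∩ C is the polygon with vertices (3.333,2), (2,6), (5,6), (6,8), (7.818,8.909), (8.667,7.778), (5.2,2).
By the shoelace formula its area is 21.44.

21.44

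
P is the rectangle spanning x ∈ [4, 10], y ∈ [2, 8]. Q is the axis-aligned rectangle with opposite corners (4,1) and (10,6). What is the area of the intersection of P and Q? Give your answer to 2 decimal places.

24.00

|P∩Q|: x∈[4,10], y∈[2,6] → 6·4 = 24.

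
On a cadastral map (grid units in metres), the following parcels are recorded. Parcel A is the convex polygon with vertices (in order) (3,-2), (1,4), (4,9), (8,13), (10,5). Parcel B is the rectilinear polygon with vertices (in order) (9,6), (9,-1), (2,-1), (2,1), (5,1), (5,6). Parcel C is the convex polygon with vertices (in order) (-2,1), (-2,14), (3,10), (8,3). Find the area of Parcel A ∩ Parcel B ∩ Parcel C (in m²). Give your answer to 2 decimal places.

The intersection is the polygon with vertices (5,6), (5.857,6), (8,3), (5,2.4).
By the shoelace formula its area is 6.69.

6.69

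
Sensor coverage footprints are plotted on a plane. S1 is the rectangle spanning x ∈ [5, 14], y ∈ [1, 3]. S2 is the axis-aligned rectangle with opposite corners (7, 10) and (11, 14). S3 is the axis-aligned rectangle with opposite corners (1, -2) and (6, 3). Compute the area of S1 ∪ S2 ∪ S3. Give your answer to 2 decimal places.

By inclusion–exclusion:
Individual areas: |S1| = 18, |S2| = 16, |S3| = 25.
|S1∩S2| = 0 (no overlap).
|S1∩S3|: x∈[5,6], y∈[1,3] → 1·2 = 2.
|S2∩S3| = 0 (no overlap).
|S1∩S2∩S3| = 0.
|S1 ∪ S2 ∪ S3| = 59 − 2 + 0 = 57.00.

57.00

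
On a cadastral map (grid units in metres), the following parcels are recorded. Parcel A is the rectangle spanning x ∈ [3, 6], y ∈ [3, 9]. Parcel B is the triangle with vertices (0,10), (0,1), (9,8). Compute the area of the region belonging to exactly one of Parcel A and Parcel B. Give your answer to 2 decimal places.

|Parcel A| = 18, |Parcel B| = 40.5, |Parcel A∩Parcel B| = 13.25.
|Parcel A △ Parcel B| = |Parcel A| + |Parcel B| − 2·|Parcel A∩Parcel B| = 18 + 40.5 − 26.5 = 32.00.

32.00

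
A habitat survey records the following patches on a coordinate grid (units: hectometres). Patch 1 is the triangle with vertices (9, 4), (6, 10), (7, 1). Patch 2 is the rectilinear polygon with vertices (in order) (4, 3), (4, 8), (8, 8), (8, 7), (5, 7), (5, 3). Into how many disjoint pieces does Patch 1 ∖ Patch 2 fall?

2

Patch 1 ∖ Patch 2 splits into 2 disjoint pieces (area 8.75, area 0.7778).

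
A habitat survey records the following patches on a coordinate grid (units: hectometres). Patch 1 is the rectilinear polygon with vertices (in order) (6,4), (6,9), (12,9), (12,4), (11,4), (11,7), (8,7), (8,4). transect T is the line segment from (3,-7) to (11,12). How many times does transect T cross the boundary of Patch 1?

The segment meets the boundary at (9.737,9), (8.895,7), (8,4.875), (7.632,4).

4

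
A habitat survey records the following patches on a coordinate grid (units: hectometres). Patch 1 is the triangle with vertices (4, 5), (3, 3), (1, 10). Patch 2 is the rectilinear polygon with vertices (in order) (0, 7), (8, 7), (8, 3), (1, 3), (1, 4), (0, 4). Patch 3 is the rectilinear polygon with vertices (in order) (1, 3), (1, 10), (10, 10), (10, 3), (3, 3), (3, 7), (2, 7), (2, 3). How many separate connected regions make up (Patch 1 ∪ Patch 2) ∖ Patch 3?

(Patch 1 ∪ Patch 2) ∖ Patch 3 splits into 2 disjoint pieces (area 4, area 3).

2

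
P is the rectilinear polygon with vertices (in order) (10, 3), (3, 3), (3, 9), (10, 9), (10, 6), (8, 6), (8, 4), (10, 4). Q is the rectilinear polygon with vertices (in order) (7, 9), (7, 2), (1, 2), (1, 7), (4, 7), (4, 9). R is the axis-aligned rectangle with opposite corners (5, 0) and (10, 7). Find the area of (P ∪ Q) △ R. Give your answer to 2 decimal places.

|P ∪ Q| = 52.
|(P ∪ Q) ∩ R| = 18.
|(P ∪ Q) △ R| = 52 + 35 − 36 = 51.00.

51.00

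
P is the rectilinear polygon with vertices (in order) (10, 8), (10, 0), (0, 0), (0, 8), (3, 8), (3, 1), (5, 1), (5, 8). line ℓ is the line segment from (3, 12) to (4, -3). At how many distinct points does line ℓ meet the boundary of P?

2

The segment meets the boundary at (3.8,0), (3.733,1).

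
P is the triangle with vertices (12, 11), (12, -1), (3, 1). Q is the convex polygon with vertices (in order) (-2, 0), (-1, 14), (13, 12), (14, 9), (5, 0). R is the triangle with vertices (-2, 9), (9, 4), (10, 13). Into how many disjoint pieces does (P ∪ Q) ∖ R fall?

(P ∪ Q) ∖ R splits into 2 disjoint pieces (area 110.0049, area 23.6634).

2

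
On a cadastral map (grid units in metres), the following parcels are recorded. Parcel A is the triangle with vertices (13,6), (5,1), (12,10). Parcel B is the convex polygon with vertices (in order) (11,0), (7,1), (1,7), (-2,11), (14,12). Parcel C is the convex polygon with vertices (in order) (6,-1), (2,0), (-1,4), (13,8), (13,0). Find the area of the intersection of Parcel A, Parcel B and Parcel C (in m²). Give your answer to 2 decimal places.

The intersection is the polygon with vertices (5.875,2.125), (9.714,7.061), (12.533,7.867), (12.75,7), (12.407,5.63), (6.231,1.769).
By the shoelace formula its area is 14.58.

14.58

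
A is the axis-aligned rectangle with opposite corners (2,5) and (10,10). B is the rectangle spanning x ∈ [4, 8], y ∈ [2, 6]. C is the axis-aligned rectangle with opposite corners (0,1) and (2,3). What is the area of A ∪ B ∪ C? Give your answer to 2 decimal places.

By inclusion–exclusion:
Individual areas: |A| = 40, |B| = 16, |C| = 4.
|A∩B|: x∈[4,8], y∈[5,6] → 4·1 = 4.
|A∩C| = 0 (no overlap).
|B∩C| = 0 (no overlap).
|A∩B∩C| = 0.
|A ∪ B ∪ C| = 60 − 4 + 0 = 56.00.

56.00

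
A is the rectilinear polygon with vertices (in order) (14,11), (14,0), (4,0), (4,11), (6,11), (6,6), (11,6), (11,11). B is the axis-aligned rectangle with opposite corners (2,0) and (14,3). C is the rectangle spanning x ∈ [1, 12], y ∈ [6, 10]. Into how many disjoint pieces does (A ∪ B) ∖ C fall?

2

(A ∪ B) ∖ C splits into 2 disjoint pieces (area 77, area 2).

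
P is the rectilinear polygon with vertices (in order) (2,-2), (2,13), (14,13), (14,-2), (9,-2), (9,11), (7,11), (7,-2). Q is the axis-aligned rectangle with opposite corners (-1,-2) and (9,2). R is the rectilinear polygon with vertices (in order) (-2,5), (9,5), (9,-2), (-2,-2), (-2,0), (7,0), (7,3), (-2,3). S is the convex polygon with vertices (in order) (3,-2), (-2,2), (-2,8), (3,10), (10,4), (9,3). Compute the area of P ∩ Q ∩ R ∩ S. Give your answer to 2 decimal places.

4.00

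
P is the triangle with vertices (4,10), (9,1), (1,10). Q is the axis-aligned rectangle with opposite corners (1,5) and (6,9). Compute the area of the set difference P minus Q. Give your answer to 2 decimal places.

|P| = 13.5, |P∩Q| = 7.4556.
|P ∖ Q| = |P| − |P∩Q| = 13.5 − 7.4556 = 6.04.

6.04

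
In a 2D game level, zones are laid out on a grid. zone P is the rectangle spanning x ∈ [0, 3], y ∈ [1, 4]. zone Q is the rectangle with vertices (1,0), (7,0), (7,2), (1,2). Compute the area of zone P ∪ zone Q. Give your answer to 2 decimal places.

By inclusion–exclusion:
Individual areas: |zone P| = 9, |zone Q| = 12.
|zone P∩zone Q|: x∈[1,3], y∈[1,2] → 2·1 = 2.
|zone P ∪ zone Q| = 21 − 2 = 19.00.

19.00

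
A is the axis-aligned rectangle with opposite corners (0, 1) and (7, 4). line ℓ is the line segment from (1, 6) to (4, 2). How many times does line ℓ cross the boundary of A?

The segment meets the boundary at (2.5,4).

1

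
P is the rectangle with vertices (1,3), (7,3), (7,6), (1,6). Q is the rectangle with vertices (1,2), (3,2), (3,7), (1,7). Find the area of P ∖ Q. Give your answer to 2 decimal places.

|P∩Q|: x∈[1,3], y∈[3,6] → 2·3 = 6.
|P| = 18.
|P ∖ Q| = |P| − |P∩Q| = 18 − 6 = 12.00.

12.00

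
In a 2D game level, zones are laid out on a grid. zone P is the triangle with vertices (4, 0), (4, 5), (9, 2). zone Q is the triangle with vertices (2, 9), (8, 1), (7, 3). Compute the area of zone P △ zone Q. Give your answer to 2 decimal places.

12.93

|zone P| = 12.5, |zone Q| = 2, |zone P∩zone Q| = 0.7833.
|zone P △ zone Q| = |zone P| + |zone Q| − 2·|zone P∩zone Q| = 12.5 + 2 − 1.5666 = 12.93.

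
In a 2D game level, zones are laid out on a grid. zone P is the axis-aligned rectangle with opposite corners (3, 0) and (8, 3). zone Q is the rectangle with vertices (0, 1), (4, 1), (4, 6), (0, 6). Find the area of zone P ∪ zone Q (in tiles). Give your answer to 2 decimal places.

33.00

By inclusion–exclusion:
Individual areas: |zone P| = 15, |zone Q| = 20.
|zone P∩zone Q|: x∈[3,4], y∈[1,3] → 1·2 = 2.
|zone P ∪ zone Q| = 35 − 2 = 33.00.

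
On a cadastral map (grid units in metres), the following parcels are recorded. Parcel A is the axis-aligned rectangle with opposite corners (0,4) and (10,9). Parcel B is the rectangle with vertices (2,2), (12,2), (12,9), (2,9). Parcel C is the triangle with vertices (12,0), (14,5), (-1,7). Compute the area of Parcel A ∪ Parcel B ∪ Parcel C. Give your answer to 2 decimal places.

By inclusion–exclusion:
Individual areas: |Parcel A| = 50, |Parcel B| = 70, |Parcel C| = 39.5.
|Parcel A∩Parcel B|: x∈[2,10], y∈[4,9] → 8·5 = 40.
|Parcel A∩Parcel C| = 16.3736.
|Parcel B∩Parcel C| = 28.696.
|Parcel A∩Parcel B∩Parcel C| = 14.7531.
|Parcel A ∪ Parcel B ∪ Parcel C| = 159.5 − 85.0696 + 14.7531 = 89.18.

89.18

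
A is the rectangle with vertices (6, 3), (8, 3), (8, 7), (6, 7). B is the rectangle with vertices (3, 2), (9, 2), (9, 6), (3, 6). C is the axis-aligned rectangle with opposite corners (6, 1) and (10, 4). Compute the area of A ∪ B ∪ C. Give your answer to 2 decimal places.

32.00

By inclusion–exclusion:
Individual areas: |A| = 8, |B| = 24, |C| = 12.
|A∩B|: x∈[6,8], y∈[3,6] → 2·3 = 6.
|A∩C|: x∈[6,8], y∈[3,4] → 2·1 = 2.
|B∩C|: x∈[6,9], y∈[2,4] → 3·2 = 6.
|A∩B∩C| = 2.
|A ∪ B ∪ C| = 44 − 14 + 2 = 32.00.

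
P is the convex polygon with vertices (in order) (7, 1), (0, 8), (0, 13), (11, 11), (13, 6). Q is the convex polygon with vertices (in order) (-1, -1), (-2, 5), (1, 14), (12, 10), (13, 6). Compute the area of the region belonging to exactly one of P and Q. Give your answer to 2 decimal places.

|P| = 96.5, |Q| = 131.5, |P∩Q| = 87.3297.
|P △ Q| = |P| + |Q| − 2·|P∩Q| = 96.5 + 131.5 − 174.6594 = 53.34.

53.34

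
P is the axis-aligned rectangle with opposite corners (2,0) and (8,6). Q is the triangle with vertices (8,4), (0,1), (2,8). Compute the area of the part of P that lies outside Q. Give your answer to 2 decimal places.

|P| = 36, |P∩Q| = 15.75.
|P ∖ Q| = |P| − |P∩Q| = 36 − 15.75 = 20.25.

20.25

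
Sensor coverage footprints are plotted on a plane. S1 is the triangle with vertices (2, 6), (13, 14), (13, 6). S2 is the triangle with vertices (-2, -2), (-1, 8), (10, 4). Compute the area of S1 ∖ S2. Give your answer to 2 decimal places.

43.24

|S1| = 44, |S1∩S2| = 0.7576.
|S1 ∖ S2| = |S1| − |S1∩S2| = 44 − 0.7576 = 43.24.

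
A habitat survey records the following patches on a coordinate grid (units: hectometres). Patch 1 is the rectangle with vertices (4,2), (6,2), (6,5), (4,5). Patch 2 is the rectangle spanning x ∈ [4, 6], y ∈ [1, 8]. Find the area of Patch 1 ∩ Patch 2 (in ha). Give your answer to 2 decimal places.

|Patch 1∩Patch 2|: x∈[4,6], y∈[2,5] → 2·3 = 6.

6.00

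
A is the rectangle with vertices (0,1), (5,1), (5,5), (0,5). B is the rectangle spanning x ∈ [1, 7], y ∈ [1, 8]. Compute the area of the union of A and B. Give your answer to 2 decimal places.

46.00

By inclusion–exclusion:
Individual areas: |A| = 20, |B| = 42.
|A∩B|: x∈[1,5], y∈[1,5] → 4·4 = 16.
|A ∪ B| = 62 − 16 = 46.00.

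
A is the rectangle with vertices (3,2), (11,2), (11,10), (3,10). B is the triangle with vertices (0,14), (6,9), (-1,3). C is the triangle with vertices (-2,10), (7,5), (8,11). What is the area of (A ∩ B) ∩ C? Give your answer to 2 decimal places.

The region (A ∩ B) ∩ C is the polygon with vertices (4.8,10), (6,9), (3.562,6.91), (3,7.222), (3,10).
By the shoelace formula its area is 6.03.

6.03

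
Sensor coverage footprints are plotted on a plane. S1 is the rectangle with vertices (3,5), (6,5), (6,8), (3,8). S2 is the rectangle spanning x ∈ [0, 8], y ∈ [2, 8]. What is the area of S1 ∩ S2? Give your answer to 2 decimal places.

9.00

|S1∩S2|: x∈[3,6], y∈[5,8] → 3·3 = 9.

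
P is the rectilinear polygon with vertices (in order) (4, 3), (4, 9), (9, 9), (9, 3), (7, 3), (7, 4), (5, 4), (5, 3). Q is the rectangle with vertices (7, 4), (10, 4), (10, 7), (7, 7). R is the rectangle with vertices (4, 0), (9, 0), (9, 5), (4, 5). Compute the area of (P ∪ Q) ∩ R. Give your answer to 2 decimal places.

8.00

|P ∪ Q| = 31.
|(P ∪ Q) ∩ R| = 8.00.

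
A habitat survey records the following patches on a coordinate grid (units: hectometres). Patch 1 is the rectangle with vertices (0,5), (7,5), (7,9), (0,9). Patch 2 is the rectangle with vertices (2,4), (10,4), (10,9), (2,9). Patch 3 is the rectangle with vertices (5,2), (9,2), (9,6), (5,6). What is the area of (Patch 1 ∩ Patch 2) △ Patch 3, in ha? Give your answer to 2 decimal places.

32.00

|Patch 1 ∩ Patch 2| = 20.
|(Patch 1 ∩ Patch 2) ∩ Patch 3| = 2.
|(Patch 1 ∩ Patch 2) △ Patch 3| = 20 + 16 − 4 = 32.00.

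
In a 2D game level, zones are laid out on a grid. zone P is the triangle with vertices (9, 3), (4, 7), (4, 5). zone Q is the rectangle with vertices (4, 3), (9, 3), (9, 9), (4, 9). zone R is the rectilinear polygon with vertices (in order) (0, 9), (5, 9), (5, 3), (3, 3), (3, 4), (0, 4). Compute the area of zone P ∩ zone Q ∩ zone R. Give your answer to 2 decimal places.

The intersection is the polygon with vertices (4,5), (4,7), (5,6.2), (5,4.6).
By the shoelace formula its area is 1.80.

1.80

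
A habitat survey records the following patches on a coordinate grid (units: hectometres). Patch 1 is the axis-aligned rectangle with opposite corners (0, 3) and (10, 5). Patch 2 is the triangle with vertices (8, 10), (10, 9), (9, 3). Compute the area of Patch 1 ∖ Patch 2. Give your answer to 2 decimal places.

|Patch 1| = 20, |Patch 1∩Patch 2| = 0.619.
|Patch 1 ∖ Patch 2| = |Patch 1| − |Patch 1∩Patch 2| = 20 − 0.619 = 19.38.

19.38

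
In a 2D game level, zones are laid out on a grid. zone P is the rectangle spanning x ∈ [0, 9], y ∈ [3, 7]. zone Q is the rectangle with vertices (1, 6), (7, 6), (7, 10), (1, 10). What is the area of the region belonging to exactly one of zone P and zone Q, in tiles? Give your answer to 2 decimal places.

|zone P∩zone Q|: x∈[1,7], y∈[6,7] → 6·1 = 6.
|zone P △ zone Q| = |zone P| + |zone Q| − 2·|zone P∩zone Q| = 36 + 24 − 12 = 48.00.

48.00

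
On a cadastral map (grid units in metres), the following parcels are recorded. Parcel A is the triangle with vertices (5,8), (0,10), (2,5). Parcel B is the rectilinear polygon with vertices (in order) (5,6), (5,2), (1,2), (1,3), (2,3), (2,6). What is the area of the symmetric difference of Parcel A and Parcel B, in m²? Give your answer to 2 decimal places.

|Parcel A| = 10.5, |Parcel B| = 13, |Parcel A∩Parcel B| = 0.5.
|Parcel A △ Parcel B| = |Parcel A| + |Parcel B| − 2·|Parcel A∩Parcel B| = 10.5 + 13 − 1 = 22.50.

22.50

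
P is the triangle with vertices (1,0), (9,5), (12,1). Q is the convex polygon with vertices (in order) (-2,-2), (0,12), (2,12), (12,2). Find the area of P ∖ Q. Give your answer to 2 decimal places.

2.26

|P| = 23.5, |P∩Q| = 21.2422.
|P ∖ Q| = |P| − |P∩Q| = 23.5 − 21.2422 = 2.26.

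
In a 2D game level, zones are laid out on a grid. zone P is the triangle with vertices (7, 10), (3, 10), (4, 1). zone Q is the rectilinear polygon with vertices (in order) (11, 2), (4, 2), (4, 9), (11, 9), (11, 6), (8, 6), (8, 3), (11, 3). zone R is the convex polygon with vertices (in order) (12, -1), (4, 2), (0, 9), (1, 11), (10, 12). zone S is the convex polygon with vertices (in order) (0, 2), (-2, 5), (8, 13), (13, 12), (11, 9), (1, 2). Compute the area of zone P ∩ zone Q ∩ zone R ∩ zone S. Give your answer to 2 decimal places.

8.58

The intersection is the polygon with vertices (4,9), (6.667,9), (5.348,5.043), (4,4.1).
By the shoelace formula its area is 8.58.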